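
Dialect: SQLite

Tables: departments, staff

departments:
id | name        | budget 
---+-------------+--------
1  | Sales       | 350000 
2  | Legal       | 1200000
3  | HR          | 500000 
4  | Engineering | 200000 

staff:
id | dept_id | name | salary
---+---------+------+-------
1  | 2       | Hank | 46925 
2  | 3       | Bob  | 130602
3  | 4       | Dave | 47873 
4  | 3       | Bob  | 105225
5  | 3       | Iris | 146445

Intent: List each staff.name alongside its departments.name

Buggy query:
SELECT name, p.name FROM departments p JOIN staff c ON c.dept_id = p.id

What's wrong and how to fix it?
Bug: 'name' exists in both joined tables, so the database can't tell which one is meant

Fix: Prefix ambiguous columns with the table alias

Corrected query:
SELECT c.name, p.name FROM departments p JOIN staff c ON c.dept_id = p.id

Result:
name | name       
-----+------------
Hank | Legal      
Bob  | HR         
Dave | Engineering
Bob  | HR         
Iris | HR         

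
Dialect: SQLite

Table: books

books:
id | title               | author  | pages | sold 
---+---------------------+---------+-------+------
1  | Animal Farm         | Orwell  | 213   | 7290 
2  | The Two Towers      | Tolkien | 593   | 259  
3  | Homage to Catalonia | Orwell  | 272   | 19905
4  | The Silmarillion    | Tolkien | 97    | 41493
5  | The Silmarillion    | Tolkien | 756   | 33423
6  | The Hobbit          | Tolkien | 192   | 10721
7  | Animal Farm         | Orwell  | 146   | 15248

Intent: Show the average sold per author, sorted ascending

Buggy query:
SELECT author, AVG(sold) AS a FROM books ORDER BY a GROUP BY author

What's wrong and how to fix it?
Bug: GROUP BY must precede ORDER BY

Fix: Reorder: SELECT … FROM … GROUP BY … ORDER BY …

Corrected query:
SELECT author, AVG(sold) AS a FROM books GROUP BY author ORDER BY a

Result:
author  | a           
--------+-------------
Orwell  | 14147.666667
Tolkien | 21474       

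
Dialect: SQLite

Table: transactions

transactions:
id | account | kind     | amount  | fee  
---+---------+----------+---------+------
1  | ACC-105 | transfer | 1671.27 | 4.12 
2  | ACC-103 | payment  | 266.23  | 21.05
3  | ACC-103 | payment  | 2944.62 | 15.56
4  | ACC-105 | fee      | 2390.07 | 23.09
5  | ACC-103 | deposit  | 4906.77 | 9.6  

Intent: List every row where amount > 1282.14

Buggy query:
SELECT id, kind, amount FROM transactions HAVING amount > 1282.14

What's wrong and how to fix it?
Bug: This is a non-aggregate query (no GROUP BY, no aggregates), so in SQLite the HAVING clause is invalid here; a row-level condition belongs in WHERE

Fix: Replace HAVING with WHERE since the condition applies to individual rows

Corrected query:
SELECT id, kind, amount FROM transactions WHERE amount > 1282.14

Result:
id | kind     | amount 
---+----------+--------
1  | transfer | 1671.27
3  | payment  | 2944.62
4  | fee      | 2390.07
5  | deposit  | 4906.77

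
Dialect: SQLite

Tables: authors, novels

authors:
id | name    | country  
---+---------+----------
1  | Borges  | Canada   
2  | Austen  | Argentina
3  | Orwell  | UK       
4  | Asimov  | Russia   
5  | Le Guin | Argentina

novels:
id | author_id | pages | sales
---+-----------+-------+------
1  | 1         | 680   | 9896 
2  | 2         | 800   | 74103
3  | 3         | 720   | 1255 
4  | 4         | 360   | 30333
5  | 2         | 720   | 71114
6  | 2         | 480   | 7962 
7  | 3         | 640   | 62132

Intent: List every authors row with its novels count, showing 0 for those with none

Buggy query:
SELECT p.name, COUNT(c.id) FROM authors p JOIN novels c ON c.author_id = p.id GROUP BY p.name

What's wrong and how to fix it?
Bug: INNER JOIN drops authors rows that have no matching novels rows

Fix: Switch to LEFT JOIN to retain unmatched parent rows

Corrected query:
SELECT p.name, COUNT(c.id) FROM authors p LEFT JOIN novels c ON c.author_id = p.id GROUP BY p.name

Result:
name    | COUNT(c.id)
--------+------------
Asimov  | 1          
Austen  | 3          
Borges  | 1          
Le Guin | 0          
Orwell  | 2          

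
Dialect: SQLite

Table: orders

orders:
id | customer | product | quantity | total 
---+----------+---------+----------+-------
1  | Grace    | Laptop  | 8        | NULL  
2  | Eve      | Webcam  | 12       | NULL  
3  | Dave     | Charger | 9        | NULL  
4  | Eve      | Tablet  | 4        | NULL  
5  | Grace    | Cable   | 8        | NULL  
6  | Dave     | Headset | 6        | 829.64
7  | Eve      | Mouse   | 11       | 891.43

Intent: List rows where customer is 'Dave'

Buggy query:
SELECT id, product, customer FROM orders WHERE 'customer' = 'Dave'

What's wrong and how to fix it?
Bug: 'customer' in single quotes is a string literal, not the column; the comparison is literal-vs-literal and never true

Fix: Remove the quotes around the column name (or use double quotes for an identifier)

Corrected query:
SELECT id, product, customer FROM orders WHERE customer = 'Dave'

Result:
id | product | customer
---+---------+---------
3  | Charger | Dave    
6  | Headset | Dave    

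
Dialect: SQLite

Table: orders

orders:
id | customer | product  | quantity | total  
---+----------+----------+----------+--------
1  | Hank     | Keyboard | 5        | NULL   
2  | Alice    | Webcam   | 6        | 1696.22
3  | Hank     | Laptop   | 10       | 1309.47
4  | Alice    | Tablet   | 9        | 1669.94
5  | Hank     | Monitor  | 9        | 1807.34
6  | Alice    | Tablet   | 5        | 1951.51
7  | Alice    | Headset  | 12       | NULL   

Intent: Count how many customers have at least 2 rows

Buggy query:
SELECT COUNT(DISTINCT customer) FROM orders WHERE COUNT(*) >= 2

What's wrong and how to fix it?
Bug: WHERE filters individual rows, not groups, so a group-level COUNT is invalid there

Fix: Group first with HAVING COUNT(*) >= 2, then COUNT the resulting groups

Corrected query:
SELECT COUNT(*) FROM (SELECT customer FROM orders GROUP BY customer HAVING COUNT(*) >= 2)

Result:
COUNT(*)
--------
2       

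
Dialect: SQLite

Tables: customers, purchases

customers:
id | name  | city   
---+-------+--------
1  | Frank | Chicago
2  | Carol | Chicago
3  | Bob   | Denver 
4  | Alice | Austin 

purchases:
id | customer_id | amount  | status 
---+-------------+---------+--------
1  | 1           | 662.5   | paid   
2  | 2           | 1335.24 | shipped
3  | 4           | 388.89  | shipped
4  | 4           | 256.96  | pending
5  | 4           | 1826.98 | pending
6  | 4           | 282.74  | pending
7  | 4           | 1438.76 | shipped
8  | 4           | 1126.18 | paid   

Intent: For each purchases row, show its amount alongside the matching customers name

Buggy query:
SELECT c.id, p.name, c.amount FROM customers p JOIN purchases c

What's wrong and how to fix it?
Bug: JOIN with no ON clause produces a cartesian product; every purchases row pairs with every customers row

Fix: Add ON c.customer_id = p.id to the JOIN

Corrected query:
SELECT c.id, p.name, c.amount FROM customers p JOIN purchases c ON c.customer_id = p.id

Result:
id | name  | amount 
---+-------+--------
1  | Frank | 662.5  
2  | Carol | 1335.24
3  | Alice | 388.89 
4  | Alice | 256.96 
5  | Alice | 1826.98
6  | Alice | 282.74 
7  | Alice | 1438.76
8  | Alice | 1126.18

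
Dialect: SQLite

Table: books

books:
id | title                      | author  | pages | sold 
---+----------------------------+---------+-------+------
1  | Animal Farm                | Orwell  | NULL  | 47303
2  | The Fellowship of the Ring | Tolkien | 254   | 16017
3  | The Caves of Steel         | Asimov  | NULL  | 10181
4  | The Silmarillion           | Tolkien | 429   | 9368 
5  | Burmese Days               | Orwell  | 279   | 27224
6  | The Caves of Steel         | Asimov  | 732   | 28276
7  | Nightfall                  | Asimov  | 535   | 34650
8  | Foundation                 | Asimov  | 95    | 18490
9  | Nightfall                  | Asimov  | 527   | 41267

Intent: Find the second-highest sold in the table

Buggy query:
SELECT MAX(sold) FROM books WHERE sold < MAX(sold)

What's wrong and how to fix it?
Bug: The inner MAX is an aggregate inside WHERE, which is not allowed

Fix: Compute the overall MAX in a subquery, then take MAX of rows below it

Corrected query:
SELECT MAX(sold) FROM books WHERE sold < (SELECT MAX(sold) FROM books)

Result:
MAX(sold)
---------
41267    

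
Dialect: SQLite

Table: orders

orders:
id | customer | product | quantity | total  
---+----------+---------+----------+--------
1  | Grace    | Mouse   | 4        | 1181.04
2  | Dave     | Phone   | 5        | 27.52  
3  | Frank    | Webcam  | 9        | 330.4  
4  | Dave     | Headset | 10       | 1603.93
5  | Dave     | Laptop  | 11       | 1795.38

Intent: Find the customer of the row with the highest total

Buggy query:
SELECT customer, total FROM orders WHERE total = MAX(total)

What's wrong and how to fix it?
Bug: WHERE is evaluated per row; an aggregate over the whole table isn't defined there

Fix: Wrap MAX in a scalar subquery so WHERE compares against a single value

Corrected query:
SELECT customer, total FROM orders WHERE total = (SELECT MAX(total) FROM orders)

Result:
customer | total  
---------+--------
Dave     | 1795.38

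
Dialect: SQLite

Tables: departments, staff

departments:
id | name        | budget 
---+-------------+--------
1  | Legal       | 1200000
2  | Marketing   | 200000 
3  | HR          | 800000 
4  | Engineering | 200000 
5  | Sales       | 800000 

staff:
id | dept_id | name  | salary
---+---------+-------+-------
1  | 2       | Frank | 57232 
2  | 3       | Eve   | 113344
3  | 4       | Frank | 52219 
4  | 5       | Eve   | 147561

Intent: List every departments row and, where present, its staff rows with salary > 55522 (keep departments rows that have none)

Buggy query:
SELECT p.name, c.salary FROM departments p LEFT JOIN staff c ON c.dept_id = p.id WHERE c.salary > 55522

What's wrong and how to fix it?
Bug: A WHERE condition on the right-hand table after LEFT JOIN drops unmatched parents

Fix: Move the right-table condition into the ON clause so unmatched parents are kept

Corrected query:
SELECT p.name, c.salary FROM departments p LEFT JOIN staff c ON c.dept_id = p.id AND c.salary > 55522

Result:
name        | salary
------------+-------
Legal       | NULL  
Marketing   | 57232 
HR          | 113344
Engineering | NULL  
Sales       | 147561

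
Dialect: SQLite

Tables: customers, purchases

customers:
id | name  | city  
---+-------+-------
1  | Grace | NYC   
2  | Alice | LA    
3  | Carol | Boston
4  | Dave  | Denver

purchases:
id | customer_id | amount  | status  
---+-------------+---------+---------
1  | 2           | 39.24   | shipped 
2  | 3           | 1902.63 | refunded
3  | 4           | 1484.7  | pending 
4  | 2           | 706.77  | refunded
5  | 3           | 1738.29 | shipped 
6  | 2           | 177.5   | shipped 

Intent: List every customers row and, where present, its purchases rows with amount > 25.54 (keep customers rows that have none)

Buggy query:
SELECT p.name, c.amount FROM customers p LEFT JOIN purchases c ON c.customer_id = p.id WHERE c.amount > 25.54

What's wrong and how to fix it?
Bug: A WHERE condition on the right-hand table after LEFT JOIN drops unmatched parents

Fix: Put 'c.amount > 25.54' in the JOIN's ON clause instead of WHERE

Corrected query:
SELECT p.name, c.amount FROM customers p LEFT JOIN purchases c ON c.customer_id = p.id AND c.amount > 25.54

Result:
name  | amount 
------+--------
Grace | NULL   
Alice | 39.24  
Alice | 177.5  
Alice | 706.77 
Carol | 1738.29
Carol | 1902.63
Dave  | 1484.7 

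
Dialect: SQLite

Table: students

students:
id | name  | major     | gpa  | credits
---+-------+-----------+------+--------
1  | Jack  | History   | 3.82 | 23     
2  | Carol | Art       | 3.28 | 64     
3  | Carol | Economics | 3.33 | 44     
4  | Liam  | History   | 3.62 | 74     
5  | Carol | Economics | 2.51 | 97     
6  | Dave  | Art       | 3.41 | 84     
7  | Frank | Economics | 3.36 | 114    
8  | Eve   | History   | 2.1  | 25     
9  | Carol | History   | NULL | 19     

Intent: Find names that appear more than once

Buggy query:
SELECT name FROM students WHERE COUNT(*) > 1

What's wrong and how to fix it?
Bug: COUNT(*) is an aggregate and cannot be used in WHERE

Fix: GROUP BY name, then filter groups with HAVING COUNT(*) > 1

Corrected query:
SELECT name FROM students GROUP BY name HAVING COUNT(*) > 1

Result:
name 
-----
Carol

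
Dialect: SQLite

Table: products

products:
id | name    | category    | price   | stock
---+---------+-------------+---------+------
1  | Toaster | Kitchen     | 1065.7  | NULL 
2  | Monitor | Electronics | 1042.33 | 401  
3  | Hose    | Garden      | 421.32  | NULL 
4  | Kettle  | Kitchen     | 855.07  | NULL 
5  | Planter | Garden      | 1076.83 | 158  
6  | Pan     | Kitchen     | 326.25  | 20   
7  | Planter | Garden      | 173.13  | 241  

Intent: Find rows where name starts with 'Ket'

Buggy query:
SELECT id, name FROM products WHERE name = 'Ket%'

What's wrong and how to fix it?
Bug: Wildcards only work with LIKE; '=' treats '%' as a literal character

Fix: Use LIKE for wildcard pattern matching

Corrected query:
SELECT id, name FROM products WHERE name LIKE 'Ket%'

Result:
id | name  
---+-------
4  | Kettle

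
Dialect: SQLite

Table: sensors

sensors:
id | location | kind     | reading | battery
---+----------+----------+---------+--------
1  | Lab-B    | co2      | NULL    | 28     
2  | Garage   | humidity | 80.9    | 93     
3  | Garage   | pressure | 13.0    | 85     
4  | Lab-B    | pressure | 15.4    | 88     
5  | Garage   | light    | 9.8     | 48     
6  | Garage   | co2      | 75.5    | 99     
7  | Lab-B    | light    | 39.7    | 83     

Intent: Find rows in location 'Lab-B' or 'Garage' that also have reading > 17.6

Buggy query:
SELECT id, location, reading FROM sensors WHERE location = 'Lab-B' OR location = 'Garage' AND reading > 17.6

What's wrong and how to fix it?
Bug: AND binds tighter than OR, so this parses as location = 'Lab-B' OR (location = 'Garage' AND reading > 17.6)

Fix: Add parentheses around the OR so the AND applies to both alternatives

Corrected query:
SELECT id, location, reading FROM sensors WHERE (location = 'Lab-B' OR location = 'Garage') AND reading > 17.6

Result:
id | location | reading
---+----------+--------
2  | Garage   | 80.9   
6  | Garage   | 75.5   
7  | Lab-B    | 39.7   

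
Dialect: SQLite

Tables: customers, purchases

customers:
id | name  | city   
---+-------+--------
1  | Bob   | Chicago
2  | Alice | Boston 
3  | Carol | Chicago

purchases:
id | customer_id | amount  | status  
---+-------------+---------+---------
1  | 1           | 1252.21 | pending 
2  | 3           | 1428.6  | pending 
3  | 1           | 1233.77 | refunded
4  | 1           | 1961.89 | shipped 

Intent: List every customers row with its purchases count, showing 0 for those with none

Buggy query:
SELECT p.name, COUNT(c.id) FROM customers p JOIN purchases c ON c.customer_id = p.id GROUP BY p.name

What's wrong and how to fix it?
Bug: An inner join excludes parents with zero children

Fix: Switch to LEFT JOIN to retain unmatched parent rows

Corrected query:
SELECT p.name, COUNT(c.id) FROM customers p LEFT JOIN purchases c ON c.customer_id = p.id GROUP BY p.name

Result:
name  | COUNT(c.id)
------+------------
Alice | 0          
Bob   | 3          
Carol | 1          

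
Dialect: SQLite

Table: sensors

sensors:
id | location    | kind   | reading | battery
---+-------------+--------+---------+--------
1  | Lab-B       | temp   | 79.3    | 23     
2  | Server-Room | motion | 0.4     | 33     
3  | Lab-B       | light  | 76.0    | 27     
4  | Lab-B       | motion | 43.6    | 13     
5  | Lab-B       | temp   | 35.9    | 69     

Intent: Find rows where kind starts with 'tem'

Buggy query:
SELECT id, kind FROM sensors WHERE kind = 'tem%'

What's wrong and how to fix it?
Bug: Wildcards only work with LIKE; '=' treats '%' as a literal character

Fix: Replace '=' with LIKE so 'tem%' is treated as a pattern

Corrected query:
SELECT id, kind FROM sensors WHERE kind LIKE 'tem%'

Result:
id | kind
---+-----
1  | temp
5  | temp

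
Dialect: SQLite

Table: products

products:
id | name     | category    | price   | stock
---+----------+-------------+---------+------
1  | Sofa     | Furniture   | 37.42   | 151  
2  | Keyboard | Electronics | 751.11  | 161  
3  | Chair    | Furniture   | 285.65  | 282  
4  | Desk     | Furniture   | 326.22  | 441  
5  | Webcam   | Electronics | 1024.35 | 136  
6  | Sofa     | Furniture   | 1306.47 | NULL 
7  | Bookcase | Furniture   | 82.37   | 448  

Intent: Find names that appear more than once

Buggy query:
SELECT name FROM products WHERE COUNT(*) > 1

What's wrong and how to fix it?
Bug: WHERE can't reference COUNT(*); aggregates are computed after WHERE

Fix: GROUP BY name, then filter groups with HAVING COUNT(*) > 1

Corrected query:
SELECT name FROM products GROUP BY name HAVING COUNT(*) > 1

Result:
name
----
Sofa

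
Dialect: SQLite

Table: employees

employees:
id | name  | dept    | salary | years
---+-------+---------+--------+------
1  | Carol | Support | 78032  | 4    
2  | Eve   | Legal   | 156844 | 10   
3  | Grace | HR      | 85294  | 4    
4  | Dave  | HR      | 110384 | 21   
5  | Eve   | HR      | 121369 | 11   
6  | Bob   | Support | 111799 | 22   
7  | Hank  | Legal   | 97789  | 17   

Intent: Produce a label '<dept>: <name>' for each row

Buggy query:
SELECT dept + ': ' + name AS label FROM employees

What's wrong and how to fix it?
Bug: SQLite uses || for string concatenation; + coerces text to numbers (yielding 0)

Fix: Replace + with || to concatenate text

Corrected query:
SELECT dept || ': ' || name AS label FROM employees

Result:
label         
--------------
Support: Carol
Legal: Eve    
HR: Grace     
HR: Dave      
HR: Eve       
Support: Bob  
Legal: Hank   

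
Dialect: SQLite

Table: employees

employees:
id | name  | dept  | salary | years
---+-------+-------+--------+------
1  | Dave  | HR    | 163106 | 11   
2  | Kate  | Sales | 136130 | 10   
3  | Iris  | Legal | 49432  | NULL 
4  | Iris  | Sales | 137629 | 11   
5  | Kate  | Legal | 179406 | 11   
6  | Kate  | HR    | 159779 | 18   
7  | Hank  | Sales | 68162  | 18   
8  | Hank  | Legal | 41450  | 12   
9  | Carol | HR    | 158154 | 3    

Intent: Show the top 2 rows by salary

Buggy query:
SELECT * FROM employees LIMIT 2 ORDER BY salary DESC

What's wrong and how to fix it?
Bug: ORDER BY cannot follow LIMIT; LIMIT is the final clause

Fix: Swap the clauses: ORDER BY first, then LIMIT

Corrected query:
SELECT * FROM employees ORDER BY salary DESC LIMIT 2

Result:
id | name | dept  | salary | years
---+------+-------+--------+------
5  | Kate | Legal | 179406 | 11   
1  | Dave | HR    | 163106 | 11   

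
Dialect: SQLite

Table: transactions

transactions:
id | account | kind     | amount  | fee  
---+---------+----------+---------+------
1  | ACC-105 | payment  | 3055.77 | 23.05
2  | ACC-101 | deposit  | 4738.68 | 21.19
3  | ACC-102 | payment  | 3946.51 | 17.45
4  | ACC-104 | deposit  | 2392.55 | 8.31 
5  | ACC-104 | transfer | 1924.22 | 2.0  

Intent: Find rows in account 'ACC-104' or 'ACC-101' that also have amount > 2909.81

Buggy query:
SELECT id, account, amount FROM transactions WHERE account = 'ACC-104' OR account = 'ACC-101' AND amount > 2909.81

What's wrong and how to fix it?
Bug: Without parentheses, AND is evaluated before OR, so the amount filter only applies to the 'ACC-101' branch

Fix: Group the OR with parentheses (or use IN), then AND the threshold

Corrected query:
SELECT id, account, amount FROM transactions WHERE (account = 'ACC-104' OR account = 'ACC-101') AND amount > 2909.81

Result:
id | account | amount 
---+---------+--------
2  | ACC-101 | 4738.68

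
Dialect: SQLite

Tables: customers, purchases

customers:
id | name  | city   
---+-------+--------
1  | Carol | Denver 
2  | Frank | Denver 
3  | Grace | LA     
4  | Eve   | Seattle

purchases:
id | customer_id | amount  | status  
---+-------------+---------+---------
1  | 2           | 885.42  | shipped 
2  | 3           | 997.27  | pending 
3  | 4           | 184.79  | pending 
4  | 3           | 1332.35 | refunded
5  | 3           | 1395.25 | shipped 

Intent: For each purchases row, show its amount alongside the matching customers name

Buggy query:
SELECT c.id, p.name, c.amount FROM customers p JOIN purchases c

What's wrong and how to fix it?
Bug: JOIN with no ON clause produces a cartesian product; every purchases row pairs with every customers row

Fix: Add ON c.customer_id = p.id to the JOIN

Corrected query:
SELECT c.id, p.name, c.amount FROM customers p JOIN purchases c ON c.customer_id = p.id

Result:
id | name  | amount 
---+-------+--------
1  | Frank | 885.42 
2  | Grace | 997.27 
3  | Eve   | 184.79 
4  | Grace | 1332.35
5  | Grace | 1395.25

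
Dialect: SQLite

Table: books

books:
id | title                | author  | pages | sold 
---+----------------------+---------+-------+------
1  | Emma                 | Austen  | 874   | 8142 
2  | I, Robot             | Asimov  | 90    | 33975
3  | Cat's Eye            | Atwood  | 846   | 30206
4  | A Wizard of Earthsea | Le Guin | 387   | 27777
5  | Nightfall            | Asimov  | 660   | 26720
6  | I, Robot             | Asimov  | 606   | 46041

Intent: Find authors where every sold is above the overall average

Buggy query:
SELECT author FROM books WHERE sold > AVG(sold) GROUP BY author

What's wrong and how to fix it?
Bug: WHERE evaluates per row before aggregation, so AVG() is unavailable

Fix: Compute the overall average in a scalar subquery and compare each group's MIN against it in HAVING

Corrected query:
SELECT author FROM books GROUP BY author HAVING MIN(sold) > (SELECT AVG(sold) FROM books)

Result:
author
------
Atwood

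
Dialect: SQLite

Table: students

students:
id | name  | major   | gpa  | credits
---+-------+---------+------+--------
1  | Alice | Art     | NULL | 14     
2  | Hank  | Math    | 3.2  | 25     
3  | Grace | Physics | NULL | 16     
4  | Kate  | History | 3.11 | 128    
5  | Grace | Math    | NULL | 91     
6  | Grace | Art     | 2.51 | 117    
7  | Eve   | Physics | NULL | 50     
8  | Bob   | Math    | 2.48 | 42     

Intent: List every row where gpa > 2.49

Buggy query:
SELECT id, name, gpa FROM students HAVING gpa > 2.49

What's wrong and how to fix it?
Bug: This is a non-aggregate query (no GROUP BY, no aggregates), so in SQLite the HAVING clause is invalid here; a row-level condition belongs in WHERE

Fix: Use WHERE for row-level filtering

Corrected query:
SELECT id, name, gpa FROM students WHERE gpa > 2.49

Result:
id | name  | gpa 
---+-------+-----
2  | Hank  | 3.2 
4  | Kate  | 3.11
6  | Grace | 2.51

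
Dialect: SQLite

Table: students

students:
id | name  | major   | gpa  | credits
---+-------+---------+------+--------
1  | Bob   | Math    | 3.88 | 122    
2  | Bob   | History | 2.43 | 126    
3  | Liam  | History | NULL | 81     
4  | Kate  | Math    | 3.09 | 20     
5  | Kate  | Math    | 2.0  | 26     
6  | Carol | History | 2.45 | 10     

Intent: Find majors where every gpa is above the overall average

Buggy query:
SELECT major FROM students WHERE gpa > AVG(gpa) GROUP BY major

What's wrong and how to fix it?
Bug: AVG() is an aggregate; it can't sit directly in WHERE

Fix: Use a subquery for AVG and a HAVING MIN(...) filter so the condition holds for every row in the group

Corrected query:
SELECT major FROM students GROUP BY major HAVING MIN(gpa) > (SELECT AVG(gpa) FROM students)

Result:
(no rows)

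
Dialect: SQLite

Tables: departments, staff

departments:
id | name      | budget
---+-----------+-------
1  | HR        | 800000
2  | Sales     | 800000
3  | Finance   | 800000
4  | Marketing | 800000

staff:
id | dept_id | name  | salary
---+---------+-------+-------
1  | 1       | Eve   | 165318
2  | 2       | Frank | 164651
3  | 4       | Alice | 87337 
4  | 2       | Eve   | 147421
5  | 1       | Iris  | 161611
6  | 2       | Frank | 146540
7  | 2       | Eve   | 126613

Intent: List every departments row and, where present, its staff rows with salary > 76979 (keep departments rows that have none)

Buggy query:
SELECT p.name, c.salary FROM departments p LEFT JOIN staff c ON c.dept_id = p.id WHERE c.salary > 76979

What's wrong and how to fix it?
Bug: Filtering c.salary in WHERE discards the NULL rows produced by LEFT JOIN, turning it into an inner join

Fix: Put 'c.salary > 76979' in the JOIN's ON clause instead of WHERE

Corrected query:
SELECT p.name, c.salary FROM departments p LEFT JOIN staff c ON c.dept_id = p.id AND c.salary > 76979

Result:
name      | salary
----------+-------
HR        | 161611
HR        | 165318
Sales     | 126613
Sales     | 146540
Sales     | 147421
Sales     | 164651
Finance   | NULL  
Marketing | 87337 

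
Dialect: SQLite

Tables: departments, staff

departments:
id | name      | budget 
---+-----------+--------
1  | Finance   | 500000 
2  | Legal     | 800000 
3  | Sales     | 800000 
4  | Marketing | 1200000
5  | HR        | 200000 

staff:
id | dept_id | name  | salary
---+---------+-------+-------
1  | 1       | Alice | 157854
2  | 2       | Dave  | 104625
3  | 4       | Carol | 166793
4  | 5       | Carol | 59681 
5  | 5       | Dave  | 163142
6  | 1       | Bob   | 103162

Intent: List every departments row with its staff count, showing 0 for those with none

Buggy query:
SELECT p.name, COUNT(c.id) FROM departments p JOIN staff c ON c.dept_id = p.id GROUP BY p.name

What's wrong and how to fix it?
Bug: INNER JOIN drops departments rows that have no matching staff rows

Fix: Switch to LEFT JOIN to retain unmatched parent rows

Corrected query:
SELECT p.name, COUNT(c.id) FROM departments p LEFT JOIN staff c ON c.dept_id = p.id GROUP BY p.name

Result:
name      | COUNT(c.id)
----------+------------
Finance   | 2          
HR        | 2          
Legal     | 1          
Marketing | 1          
Sales     | 0          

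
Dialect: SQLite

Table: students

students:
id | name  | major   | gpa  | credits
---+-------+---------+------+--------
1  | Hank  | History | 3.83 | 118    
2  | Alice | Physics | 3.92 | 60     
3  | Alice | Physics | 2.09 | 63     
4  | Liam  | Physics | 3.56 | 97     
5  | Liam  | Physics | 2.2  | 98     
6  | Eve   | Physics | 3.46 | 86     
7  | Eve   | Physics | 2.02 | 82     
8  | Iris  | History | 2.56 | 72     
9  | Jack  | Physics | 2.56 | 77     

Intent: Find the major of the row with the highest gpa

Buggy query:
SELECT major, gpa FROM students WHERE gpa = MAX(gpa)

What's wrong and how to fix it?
Bug: WHERE is evaluated per row; an aggregate over the whole table isn't defined there

Fix: Wrap MAX in a scalar subquery so WHERE compares against a single value

Corrected query:
SELECT major, gpa FROM students WHERE gpa = (SELECT MAX(gpa) FROM students)

Result:
major   | gpa 
--------+-----
Physics | 3.92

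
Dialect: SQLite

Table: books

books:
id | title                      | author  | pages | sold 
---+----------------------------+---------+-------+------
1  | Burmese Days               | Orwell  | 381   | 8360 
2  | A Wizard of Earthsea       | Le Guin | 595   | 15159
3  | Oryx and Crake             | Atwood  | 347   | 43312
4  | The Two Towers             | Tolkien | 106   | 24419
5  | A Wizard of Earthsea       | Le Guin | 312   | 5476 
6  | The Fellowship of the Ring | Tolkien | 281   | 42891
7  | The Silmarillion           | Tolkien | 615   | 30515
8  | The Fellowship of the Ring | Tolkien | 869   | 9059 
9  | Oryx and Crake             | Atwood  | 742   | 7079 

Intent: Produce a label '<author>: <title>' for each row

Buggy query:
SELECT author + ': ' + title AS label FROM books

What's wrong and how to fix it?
Bug: '+' is numeric addition; on text columns SQLite converts them to 0 instead of concatenating

Fix: Replace + with || to concatenate text

Corrected query:
SELECT author || ': ' || title AS label FROM books

Result:
label                              
-----------------------------------
Orwell: Burmese Days               
Le Guin: A Wizard of Earthsea      
Atwood: Oryx and Crake             
Tolkien: The Two Towers            
Le Guin: A Wizard of Earthsea      
Tolkien: The Fellowship of the Ring
Tolkien: The Silmarillion          
Tolkien: The Fellowship of the Ring
Atwood: Oryx and Crake             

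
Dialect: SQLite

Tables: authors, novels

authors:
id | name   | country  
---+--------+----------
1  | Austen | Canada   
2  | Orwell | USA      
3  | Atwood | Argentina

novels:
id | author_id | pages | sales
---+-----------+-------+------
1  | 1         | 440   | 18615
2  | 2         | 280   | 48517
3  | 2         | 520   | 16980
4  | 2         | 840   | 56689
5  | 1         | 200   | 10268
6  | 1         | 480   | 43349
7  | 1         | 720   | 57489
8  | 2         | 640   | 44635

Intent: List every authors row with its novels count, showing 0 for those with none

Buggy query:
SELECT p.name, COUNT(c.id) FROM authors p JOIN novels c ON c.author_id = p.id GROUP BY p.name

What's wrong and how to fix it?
Bug: An inner join excludes parents with zero children

Fix: Use LEFT JOIN so parents without children still appear (COUNT(c.id) gives 0)

Corrected query:
SELECT p.name, COUNT(c.id) FROM authors p LEFT JOIN novels c ON c.author_id = p.id GROUP BY p.name

Result:
name   | COUNT(c.id)
-------+------------
Atwood | 0          
Austen | 4          
Orwell | 4          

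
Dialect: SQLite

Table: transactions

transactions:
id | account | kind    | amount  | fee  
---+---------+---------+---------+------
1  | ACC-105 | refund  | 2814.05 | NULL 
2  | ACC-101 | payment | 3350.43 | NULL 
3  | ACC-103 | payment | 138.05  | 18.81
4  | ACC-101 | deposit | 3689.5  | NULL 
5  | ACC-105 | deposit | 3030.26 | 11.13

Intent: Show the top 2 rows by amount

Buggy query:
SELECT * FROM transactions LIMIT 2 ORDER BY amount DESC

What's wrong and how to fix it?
Bug: LIMIT must come after ORDER BY

Fix: Swap the clauses: ORDER BY first, then LIMIT

Corrected query:
SELECT * FROM transactions ORDER BY amount DESC LIMIT 2

Result:
id | account | kind    | amount  | fee 
---+---------+---------+---------+-----
4  | ACC-101 | deposit | 3689.5  | NULL
2  | ACC-101 | payment | 3350.43 | NULL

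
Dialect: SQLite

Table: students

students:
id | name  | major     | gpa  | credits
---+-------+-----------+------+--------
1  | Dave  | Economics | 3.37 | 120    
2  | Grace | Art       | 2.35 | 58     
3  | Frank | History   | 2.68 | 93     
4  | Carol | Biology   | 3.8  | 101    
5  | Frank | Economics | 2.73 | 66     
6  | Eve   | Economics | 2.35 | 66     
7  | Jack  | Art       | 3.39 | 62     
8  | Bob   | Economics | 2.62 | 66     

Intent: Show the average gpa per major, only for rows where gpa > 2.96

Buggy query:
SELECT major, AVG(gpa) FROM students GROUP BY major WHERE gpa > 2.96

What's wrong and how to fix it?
Bug: Row-level WHERE must come before GROUP BY in the clause order

Fix: Place WHERE between FROM and GROUP BY

Corrected query:
SELECT major, AVG(gpa) FROM students WHERE gpa > 2.96 GROUP BY major

Result:
major     | AVG(gpa)
----------+---------
Art       | 3.39    
Biology   | 3.8     
Economics | 3.37    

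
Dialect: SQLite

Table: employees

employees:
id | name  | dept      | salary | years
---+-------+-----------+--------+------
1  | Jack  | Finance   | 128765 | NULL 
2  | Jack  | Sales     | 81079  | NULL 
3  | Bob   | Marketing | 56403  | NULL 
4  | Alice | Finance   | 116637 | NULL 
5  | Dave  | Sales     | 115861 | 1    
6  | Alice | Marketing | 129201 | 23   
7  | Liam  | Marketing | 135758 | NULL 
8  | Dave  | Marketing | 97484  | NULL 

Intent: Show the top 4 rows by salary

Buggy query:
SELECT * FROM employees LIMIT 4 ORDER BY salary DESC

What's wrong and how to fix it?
Bug: ORDER BY cannot follow LIMIT; LIMIT is the final clause

Fix: Swap the clauses: ORDER BY first, then LIMIT

Corrected query:
SELECT * FROM employees ORDER BY salary DESC LIMIT 4

Result:
id | name  | dept      | salary | years
---+-------+-----------+--------+------
7  | Liam  | Marketing | 135758 | NULL 
6  | Alice | Marketing | 129201 | 23   
1  | Jack  | Finance   | 128765 | NULL 
4  | Alice | Finance   | 116637 | NULL 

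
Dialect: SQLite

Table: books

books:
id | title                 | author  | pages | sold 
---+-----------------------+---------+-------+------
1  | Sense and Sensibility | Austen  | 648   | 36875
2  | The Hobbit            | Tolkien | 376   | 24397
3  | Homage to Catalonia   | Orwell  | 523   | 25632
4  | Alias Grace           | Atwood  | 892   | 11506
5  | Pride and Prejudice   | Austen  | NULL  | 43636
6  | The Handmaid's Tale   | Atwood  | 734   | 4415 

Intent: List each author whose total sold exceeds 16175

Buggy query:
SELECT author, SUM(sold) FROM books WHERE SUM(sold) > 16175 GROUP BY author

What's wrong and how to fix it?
Bug: Aggregate functions cannot appear in a WHERE clause

Fix: Move the aggregate condition to a HAVING clause

Corrected query:
SELECT author, SUM(sold) FROM books GROUP BY author HAVING SUM(sold) > 16175

Result:
author  | SUM(sold)
--------+----------
Austen  | 80511    
Orwell  | 25632    
Tolkien | 24397    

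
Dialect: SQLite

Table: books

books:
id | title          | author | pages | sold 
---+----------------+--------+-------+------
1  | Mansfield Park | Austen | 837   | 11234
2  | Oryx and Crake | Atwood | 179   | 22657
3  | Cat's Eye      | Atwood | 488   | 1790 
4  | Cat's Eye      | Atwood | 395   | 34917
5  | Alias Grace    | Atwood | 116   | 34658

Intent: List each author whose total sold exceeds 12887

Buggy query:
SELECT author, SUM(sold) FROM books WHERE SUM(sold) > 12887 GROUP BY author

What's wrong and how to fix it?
Bug: SUM(sold) is an aggregate, but WHERE filters rows before aggregation

Fix: Use HAVING (which filters groups after aggregation) instead of WHERE

Corrected query:
SELECT author, SUM(sold) FROM books GROUP BY author HAVING SUM(sold) > 12887

Result:
author | SUM(sold)
-------+----------
Atwood | 94022    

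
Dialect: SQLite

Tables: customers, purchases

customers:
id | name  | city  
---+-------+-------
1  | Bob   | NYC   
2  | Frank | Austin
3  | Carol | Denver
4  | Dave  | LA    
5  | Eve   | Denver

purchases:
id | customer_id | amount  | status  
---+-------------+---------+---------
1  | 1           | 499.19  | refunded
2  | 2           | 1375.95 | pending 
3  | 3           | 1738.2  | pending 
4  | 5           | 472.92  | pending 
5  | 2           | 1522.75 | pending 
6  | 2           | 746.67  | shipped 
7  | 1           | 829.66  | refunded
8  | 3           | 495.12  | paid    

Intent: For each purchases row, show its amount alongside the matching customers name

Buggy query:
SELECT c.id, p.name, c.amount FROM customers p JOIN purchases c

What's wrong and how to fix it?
Bug: JOIN with no ON clause produces a cartesian product; every purchases row pairs with every customers row

Fix: Add ON c.customer_id = p.id to the JOIN

Corrected query:
SELECT c.id, p.name, c.amount FROM customers p JOIN purchases c ON c.customer_id = p.id

Result:
id | name  | amount 
---+-------+--------
1  | Bob   | 499.19 
2  | Frank | 1375.95
3  | Carol | 1738.2 
4  | Eve   | 472.92 
5  | Frank | 1522.75
6  | Frank | 746.67 
7  | Bob   | 829.66 
8  | Carol | 495.12 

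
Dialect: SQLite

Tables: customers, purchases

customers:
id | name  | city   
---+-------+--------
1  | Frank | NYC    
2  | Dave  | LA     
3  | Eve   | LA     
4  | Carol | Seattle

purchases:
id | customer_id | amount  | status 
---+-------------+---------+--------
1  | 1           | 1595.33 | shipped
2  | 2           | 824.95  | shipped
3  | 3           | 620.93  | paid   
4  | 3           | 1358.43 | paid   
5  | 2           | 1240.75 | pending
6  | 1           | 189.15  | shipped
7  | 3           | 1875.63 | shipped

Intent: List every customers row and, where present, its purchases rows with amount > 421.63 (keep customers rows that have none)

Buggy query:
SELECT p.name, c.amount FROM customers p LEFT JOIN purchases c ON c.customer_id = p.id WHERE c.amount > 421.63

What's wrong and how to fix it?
Bug: A WHERE condition on the right-hand table after LEFT JOIN drops unmatched parents

Fix: Put 'c.amount > 421.63' in the JOIN's ON clause instead of WHERE

Corrected query:
SELECT p.name, c.amount FROM customers p LEFT JOIN purchases c ON c.customer_id = p.id AND c.amount > 421.63

Result:
name  | amount 
------+--------
Frank | 1595.33
Dave  | 824.95 
Dave  | 1240.75
Eve   | 620.93 
Eve   | 1358.43
Eve   | 1875.63
Carol | NULL   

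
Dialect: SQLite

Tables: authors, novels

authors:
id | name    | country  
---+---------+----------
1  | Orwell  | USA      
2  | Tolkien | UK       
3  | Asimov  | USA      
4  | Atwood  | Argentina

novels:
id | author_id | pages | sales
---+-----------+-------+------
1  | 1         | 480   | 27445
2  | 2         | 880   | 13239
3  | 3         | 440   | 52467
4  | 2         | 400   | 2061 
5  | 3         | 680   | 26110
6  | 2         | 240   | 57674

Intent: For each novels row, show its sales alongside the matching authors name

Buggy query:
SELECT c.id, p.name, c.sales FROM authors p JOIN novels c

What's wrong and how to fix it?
Bug: Missing join condition: each novels row is matched to all authors rows instead of just its own

Fix: Specify the join condition linking the foreign key to the parent id

Corrected query:
SELECT c.id, p.name, c.sales FROM authors p JOIN novels c ON c.author_id = p.id

Result:
id | name    | sales
---+---------+------
1  | Orwell  | 27445
2  | Tolkien | 13239
3  | Asimov  | 52467
4  | Tolkien | 2061 
5  | Asimov  | 26110
6  | Tolkien | 57674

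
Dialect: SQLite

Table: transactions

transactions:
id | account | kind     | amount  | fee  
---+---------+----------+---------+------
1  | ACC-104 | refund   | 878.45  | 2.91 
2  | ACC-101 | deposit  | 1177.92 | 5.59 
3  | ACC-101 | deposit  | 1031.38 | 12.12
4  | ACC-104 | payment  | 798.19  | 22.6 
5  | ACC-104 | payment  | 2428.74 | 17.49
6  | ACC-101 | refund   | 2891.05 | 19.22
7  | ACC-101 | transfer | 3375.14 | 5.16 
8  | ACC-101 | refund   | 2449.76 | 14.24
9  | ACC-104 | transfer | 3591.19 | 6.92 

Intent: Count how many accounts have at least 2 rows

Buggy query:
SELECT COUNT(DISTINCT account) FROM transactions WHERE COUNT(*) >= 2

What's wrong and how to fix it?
Bug: COUNT(*) cannot appear in WHERE; the per-group count doesn't exist yet

Fix: Use a subquery that GROUPs and filters with HAVING, then count its rows

Corrected query:
SELECT COUNT(*) FROM (SELECT account FROM transactions GROUP BY account HAVING COUNT(*) >= 2)

Result:
COUNT(*)
--------
2       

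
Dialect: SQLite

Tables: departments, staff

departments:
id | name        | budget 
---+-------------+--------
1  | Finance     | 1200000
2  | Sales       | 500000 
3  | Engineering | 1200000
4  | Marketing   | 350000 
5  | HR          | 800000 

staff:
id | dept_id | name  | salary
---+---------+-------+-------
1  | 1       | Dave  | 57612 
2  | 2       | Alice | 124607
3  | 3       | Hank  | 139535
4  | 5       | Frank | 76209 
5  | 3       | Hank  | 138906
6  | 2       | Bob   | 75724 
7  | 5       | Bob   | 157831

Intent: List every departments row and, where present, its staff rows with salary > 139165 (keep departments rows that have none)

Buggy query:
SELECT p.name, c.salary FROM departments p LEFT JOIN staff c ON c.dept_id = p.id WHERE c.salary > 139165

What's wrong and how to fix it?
Bug: Filtering c.salary in WHERE discards the NULL rows produced by LEFT JOIN, turning it into an inner join

Fix: Move the right-table condition into the ON clause so unmatched parents are kept

Corrected query:
SELECT p.name, c.salary FROM departments p LEFT JOIN staff c ON c.dept_id = p.id AND c.salary > 139165

Result:
name        | salary
------------+-------
Finance     | NULL  
Sales       | NULL  
Engineering | 139535
Marketing   | NULL  
HR          | 157831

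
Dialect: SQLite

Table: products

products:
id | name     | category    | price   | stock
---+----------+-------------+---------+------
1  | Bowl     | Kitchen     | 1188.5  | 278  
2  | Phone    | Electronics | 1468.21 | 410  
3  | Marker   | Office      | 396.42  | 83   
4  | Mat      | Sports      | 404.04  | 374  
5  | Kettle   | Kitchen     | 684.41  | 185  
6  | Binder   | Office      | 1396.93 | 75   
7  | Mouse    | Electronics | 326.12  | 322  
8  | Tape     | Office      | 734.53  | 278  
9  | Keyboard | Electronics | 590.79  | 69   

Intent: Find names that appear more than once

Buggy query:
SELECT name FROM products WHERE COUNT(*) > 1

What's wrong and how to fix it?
Bug: WHERE can't reference COUNT(*); aggregates are computed after WHERE

Fix: GROUP BY name, then filter groups with HAVING COUNT(*) > 1

Corrected query:
SELECT name FROM products GROUP BY name HAVING COUNT(*) > 1

Result:
(no rows)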